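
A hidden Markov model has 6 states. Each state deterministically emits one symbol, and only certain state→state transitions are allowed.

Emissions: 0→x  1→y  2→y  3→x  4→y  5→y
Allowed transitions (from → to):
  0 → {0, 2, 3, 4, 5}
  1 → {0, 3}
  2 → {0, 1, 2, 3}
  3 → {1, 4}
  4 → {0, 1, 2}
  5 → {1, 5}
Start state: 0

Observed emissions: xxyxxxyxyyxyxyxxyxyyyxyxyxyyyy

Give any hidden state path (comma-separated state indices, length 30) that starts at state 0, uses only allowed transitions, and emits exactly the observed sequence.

  0: obs=x cand={0,3} pick 0 [start]
  1: obs=x cand={0,3} pick 3 [0->3 ok]
  2: obs=y cand={1,2,4,5} pick 4 [3->4 ok]
  3: obs=x cand={0,3} pick 0 [4->0 ok]
  4: obs=x cand={0,3} pick 0 [0->0 ok]
  5: obs=x cand={0,3} pick 3 [0->3 ok]
  6: obs=y cand={1,2,4,5} pick 1 [3->1 ok]
  7: obs=x cand={0,3} pick 0 [1->0 ok]
  8: obs=y cand={1,2,4,5} pick 5 [0->5 ok]
  9: obs=y cand={1,2,4,5} pick 1 [5->1 ok]
  10: obs=x cand={0,3} pick 3 [1->3 ok]
  11: obs=y cand={1,2,4,5} pick 1 [3->1 ok]
  12: obs=x cand={0,3} pick 3 [1->3 ok]
  13: obs=y cand={1,2,4,5} pick 4 [3->4 ok]
  14: obs=x cand={0,3} pick 0 [4->0 ok]
  15: obs=x cand={0,3} pick 0 [0->0 ok]
  16: obs=y cand={1,2,4,5} pick 4 [0->4 ok]
  17: obs=x cand={0,3} pick 0 [4->0 ok]
  18: obs=y cand={1,2,4,5} pick 4 [0->4 ok]
  19: obs=y cand={1,2,4,5} pick 2 [4->2 ok]
  20: obs=y cand={1,2,4,5} pick 1 [2->1 ok]
  21: obs=x cand={0,3} pick 3 [1->3 ok]
  22: obs=y cand={1,2,4,5} pick 1 [3->1 ok]
  23: obs=x cand={0,3} pick 0 [1->0 ok]
  24: obs=y cand={1,2,4,5} pick 2 [0->2 ok]
  25: obs=x cand={0,3} pick 0 [2->0 ok]
  26: obs=y cand={1,2,4,5} pick 4 [0->4 ok]
  27: obs=y cand={1,2,4,5} pick 2 [4->2 ok]
  28: obs=y cand={1,2,4,5} pick 2 [2->2 ok]
  29: obs=y cand={1,2,4,5} pick 2 [2->2 ok]

0,3,4,0,0,3,1,0,5,1,3,1,3,4,0,0,4,0,4,2,1,3,1,0,2,0,4,2,2,2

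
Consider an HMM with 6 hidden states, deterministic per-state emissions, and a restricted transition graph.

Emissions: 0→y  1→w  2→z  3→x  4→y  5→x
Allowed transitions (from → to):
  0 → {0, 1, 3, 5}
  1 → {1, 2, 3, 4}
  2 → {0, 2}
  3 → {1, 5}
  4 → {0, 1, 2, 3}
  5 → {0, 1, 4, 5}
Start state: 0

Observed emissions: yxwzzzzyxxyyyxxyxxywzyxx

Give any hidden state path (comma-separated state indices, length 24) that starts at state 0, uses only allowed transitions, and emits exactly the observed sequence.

  pos 0: y in {0,4}, choose 0; start
  pos 1: x in {3,5}, choose 5; 0->5 ok
  pos 2: w in {1}, choose 1; 5->1 ok
  pos 3: z in {2}, choose 2; 1->2 ok
  pos 4: z in {2}, choose 2; 2->2 ok
  pos 5: z in {2}, choose 2; 2->2 ok
  pos 6: z in {2}, choose 2; 2->2 ok
  pos 7: y in {0,4}, choose 0; 2->0 ok
  pos 8: x in {3,5}, choose 5; 0->5 ok
  pos 9: x in {3,5}, choose 5; 5->5 ok
  pos 10: y in {0,4}, choose 0; 5->0 ok
  pos 11: y in {0,4}, choose 0; 0->0 ok
  pos 12: y in {0,4}, choose 0; 0->0 ok
  pos 13: x in {3,5}, choose 3; 0->3 ok
  pos 14: x in {3,5}, choose 5; 3->5 ok
  pos 15: y in {0,4}, choose 0; 5->0 ok
  pos 16: x in {3,5}, choose 5; 0->5 ok
  pos 17: x in {3,5}, choose 5; 5->5 ok
  pos 18: y in {0,4}, choose 0; 5->0 ok
  pos 19: w in {1}, choose 1; 0->1 ok
  pos 20: z in {2}, choose 2; 1->2 ok
  pos 21: y in {0,4}, choose 0; 2->0 ok
  pos 22: x in {3,5}, choose 3; 0->3 ok
  pos 23: x in {3,5}, choose 5; 3->5 ok

0,5,1,2,2,2,2,0,5,5,0,0,0,3,5,0,5,5,0,1,2,0,3,5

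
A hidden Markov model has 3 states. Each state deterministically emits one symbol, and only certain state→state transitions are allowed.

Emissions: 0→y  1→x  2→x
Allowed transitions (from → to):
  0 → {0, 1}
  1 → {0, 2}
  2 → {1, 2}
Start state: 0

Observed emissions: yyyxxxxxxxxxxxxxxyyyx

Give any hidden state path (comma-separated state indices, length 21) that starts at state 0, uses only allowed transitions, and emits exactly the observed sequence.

0,0,0,1,2,1,2,2,2,2,2,2,2,2,1,2,1,0,0,0,1

  0: obs=y cand={0} pick 0 [start]
  1: obs=y cand={0} pick 0 [0->0 ok]
  2: obs=y cand={0} pick 0 [0->0 ok]
  3: obs=x cand={1,2} pick 1 [0->1 ok]
  4: obs=x cand={1,2} pick 2 [1->2 ok]
  5: obs=x cand={1,2} pick 1 [2->1 ok]
  6: obs=x cand={1,2} pick 2 [1->2 ok]
  7: obs=x cand={1,2} pick 2 [2->2 ok]
  8: obs=x cand={1,2} pick 2 [2->2 ok]
  9: obs=x cand={1,2} pick 2 [2->2 ok]
  10: obs=x cand={1,2} pick 2 [2->2 ok]
  11: obs=x cand={1,2} pick 2 [2->2 ok]
  12: obs=x cand={1,2} pick 2 [2->2 ok]
  13: obs=x cand={1,2} pick 2 [2->2 ok]
  14: obs=x cand={1,2} pick 1 [2->1 ok]
  15: obs=x cand={1,2} pick 2 [1->2 ok]
  16: obs=x cand={1,2} pick 1 [2->1 ok]
  17: obs=y cand={0} pick 0 [1->0 ok]
  18: obs=y cand={0} pick 0 [0->0 ok]
  19: obs=y cand={0} pick 0 [0->0 ok]
  20: obs=x cand={1,2} pick 1 [0->1 ok]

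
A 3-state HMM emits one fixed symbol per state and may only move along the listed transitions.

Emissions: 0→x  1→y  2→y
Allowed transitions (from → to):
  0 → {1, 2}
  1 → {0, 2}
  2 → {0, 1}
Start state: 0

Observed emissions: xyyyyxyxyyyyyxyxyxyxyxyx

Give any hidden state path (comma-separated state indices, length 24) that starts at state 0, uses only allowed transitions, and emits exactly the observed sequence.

0,2,1,2,1,0,2,0,2,1,2,1,2,0,2,0,2,0,1,0,1,0,2,0

  pos 0: x in {0}, choose 0; start
  pos 1: y in {1,2}, choose 2; 0->2 ok
  pos 2: y in {1,2}, choose 1; 2->1 ok
  pos 3: y in {1,2}, choose 2; 1->2 ok
  pos 4: y in {1,2}, choose 1; 2->1 ok
  pos 5: x in {0}, choose 0; 1->0 ok
  pos 6: y in {1,2}, choose 2; 0->2 ok
  pos 7: x in {0}, choose 0; 2->0 ok
  pos 8: y in {1,2}, choose 2; 0->2 ok
  pos 9: y in {1,2}, choose 1; 2->1 ok
  pos 10: y in {1,2}, choose 2; 1->2 ok
  pos 11: y in {1,2}, choose 1; 2->1 ok
  pos 12: y in {1,2}, choose 2; 1->2 ok
  pos 13: x in {0}, choose 0; 2->0 ok
  pos 14: y in {1,2}, choose 2; 0->2 ok
  pos 15: x in {0}, choose 0; 2->0 ok
  pos 16: y in {1,2}, choose 2; 0->2 ok
  pos 17: x in {0}, choose 0; 2->0 ok
  pos 18: y in {1,2}, choose 1; 0->1 ok
  pos 19: x in {0}, choose 0; 1->0 ok
  pos 20: y in {1,2}, choose 1; 0->1 ok
  pos 21: x in {0}, choose 0; 1->0 ok
  pos 22: y in {1,2}, choose 2; 0->2 ok
  pos 23: x in {0}, choose 0; 2->0 ok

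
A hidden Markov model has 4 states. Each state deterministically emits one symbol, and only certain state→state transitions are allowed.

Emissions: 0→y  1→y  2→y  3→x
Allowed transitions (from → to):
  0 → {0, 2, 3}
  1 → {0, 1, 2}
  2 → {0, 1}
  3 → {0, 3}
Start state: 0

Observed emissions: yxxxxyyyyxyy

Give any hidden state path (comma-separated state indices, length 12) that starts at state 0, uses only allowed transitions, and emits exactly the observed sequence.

0,3,3,3,3,0,2,1,0,3,0,0

  [0] y  {0,1,2}  => 0  start
  [1] x  {3}  => 3  0->3 ok
  [2] x  {3}  => 3  3->3 ok
  [3] x  {3}  => 3  3->3 ok
  [4] x  {3}  => 3  3->3 ok
  [5] y  {0,1,2}  => 0  3->0 ok
  [6] y  {0,1,2}  => 2  0->2 ok
  [7] y  {0,1,2}  => 1  2->1 ok
  [8] y  {0,1,2}  => 0  1->0 ok
  [9] x  {3}  => 3  0->3 ok
  [10] y  {0,1,2}  => 0  3->0 ok
  [11] y  {0,1,2}  => 0  0->0 ok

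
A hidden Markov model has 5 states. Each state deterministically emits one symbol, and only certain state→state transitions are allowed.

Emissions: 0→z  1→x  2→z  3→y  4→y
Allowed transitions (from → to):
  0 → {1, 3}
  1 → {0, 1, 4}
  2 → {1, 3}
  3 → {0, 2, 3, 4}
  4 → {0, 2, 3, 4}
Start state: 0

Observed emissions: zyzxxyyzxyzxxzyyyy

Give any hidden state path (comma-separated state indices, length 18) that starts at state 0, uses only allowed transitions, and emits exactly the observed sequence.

  0: obs=z cand={0,2} pick 0 [start]
  1: obs=y cand={3,4} pick 3 [0->3 ok]
  2: obs=z cand={0,2} pick 0 [3->0 ok]
  3: obs=x cand={1} pick 1 [0->1 ok]
  4: obs=x cand={1} pick 1 [1->1 ok]
  5: obs=y cand={3,4} pick 4 [1->4 ok]
  6: obs=y cand={3,4} pick 3 [4->3 ok]
  7: obs=z cand={0,2} pick 2 [3->2 ok]
  8: obs=x cand={1} pick 1 [2->1 ok]
  9: obs=y cand={3,4} pick 4 [1->4 ok]
  10: obs=z cand={0,2} pick 0 [4->0 ok]
  11: obs=x cand={1} pick 1 [0->1 ok]
  12: obs=x cand={1} pick 1 [1->1 ok]
  13: obs=z cand={0,2} pick 0 [1->0 ok]
  14: obs=y cand={3,4} pick 3 [0->3 ok]
  15: obs=y cand={3,4} pick 4 [3->4 ok]
  16: obs=y cand={3,4} pick 3 [4->3 ok]
  17: obs=y cand={3,4} pick 3 [3->3 ok]

0,3,0,1,1,4,3,2,1,4,0,1,1,0,3,4,3,3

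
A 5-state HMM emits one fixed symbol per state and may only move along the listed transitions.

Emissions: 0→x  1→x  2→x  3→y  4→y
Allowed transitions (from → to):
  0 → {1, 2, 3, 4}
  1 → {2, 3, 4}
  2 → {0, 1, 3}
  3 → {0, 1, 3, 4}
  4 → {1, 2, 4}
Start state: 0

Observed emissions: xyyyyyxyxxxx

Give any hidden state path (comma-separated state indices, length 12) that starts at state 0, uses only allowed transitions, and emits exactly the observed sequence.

0,3,3,4,4,4,2,3,0,1,2,0

  pos 0: x in {0,1,2}, choose 0; start
  pos 1: y in {3,4}, choose 3; 0->3 ok
  pos 2: y in {3,4}, choose 3; 3->3 ok
  pos 3: y in {3,4}, choose 4; 3->4 ok
  pos 4: y in {3,4}, choose 4; 4->4 ok
  pos 5: y in {3,4}, choose 4; 4->4 ok
  pos 6: x in {0,1,2}, choose 2; 4->2 ok
  pos 7: y in {3,4}, choose 3; 2->3 ok
  pos 8: x in {0,1,2}, choose 0; 3->0 ok
  pos 9: x in {0,1,2}, choose 1; 0->1 ok
  pos 10: x in {0,1,2}, choose 2; 1->2 ok
  pos 11: x in {0,1,2}, choose 0; 2->0 ok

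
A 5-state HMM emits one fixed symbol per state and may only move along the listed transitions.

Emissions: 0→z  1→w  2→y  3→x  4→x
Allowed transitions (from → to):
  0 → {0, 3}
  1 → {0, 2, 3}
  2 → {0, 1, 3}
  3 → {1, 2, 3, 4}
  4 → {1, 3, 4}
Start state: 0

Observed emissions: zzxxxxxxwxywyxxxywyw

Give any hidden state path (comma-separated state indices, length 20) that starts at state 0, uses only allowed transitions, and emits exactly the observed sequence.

  0: obs=z cand={0} pick 0 [start]
  1: obs=z cand={0} pick 0 [0->0 ok]
  2: obs=x cand={3,4} pick 3 [0->3 ok]
  3: obs=x cand={3,4} pick 4 [3->4 ok]
  4: obs=x cand={3,4} pick 4 [4->4 ok]
  5: obs=x cand={3,4} pick 4 [4->4 ok]
  6: obs=x cand={3,4} pick 3 [4->3 ok]
  7: obs=x cand={3,4} pick 4 [3->4 ok]
  8: obs=w cand={1} pick 1 [4->1 ok]
  9: obs=x cand={3,4} pick 3 [1->3 ok]
  10: obs=y cand={2} pick 2 [3->2 ok]
  11: obs=w cand={1} pick 1 [2->1 ok]
  12: obs=y cand={2} pick 2 [1->2 ok]
  13: obs=x cand={3,4} pick 3 [2->3 ok]
  14: obs=x cand={3,4} pick 3 [3->3 ok]
  15: obs=x cand={3,4} pick 3 [3->3 ok]
  16: obs=y cand={2} pick 2 [3->2 ok]
  17: obs=w cand={1} pick 1 [2->1 ok]
  18: obs=y cand={2} pick 2 [1->2 ok]
  19: obs=w cand={1} pick 1 [2->1 ok]

0,0,3,4,4,4,3,4,1,3,2,1,2,3,3,3,2,1,2,1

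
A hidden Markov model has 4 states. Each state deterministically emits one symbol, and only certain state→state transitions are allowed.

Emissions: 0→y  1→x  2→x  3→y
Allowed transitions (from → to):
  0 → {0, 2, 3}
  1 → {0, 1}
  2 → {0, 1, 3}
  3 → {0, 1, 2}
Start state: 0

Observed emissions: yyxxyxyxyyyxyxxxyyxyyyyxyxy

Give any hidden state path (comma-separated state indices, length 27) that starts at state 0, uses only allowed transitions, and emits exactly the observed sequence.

0,0,2,1,0,2,3,2,0,0,3,1,0,2,1,1,0,0,2,0,3,0,0,2,3,2,3

  t0 'y' -> {0,3}, take 0 (start)
  t1 'y' -> {0,3}, take 0 (0->0 ok)
  t2 'x' -> {1,2}, take 2 (0->2 ok)
  t3 'x' -> {1,2}, take 1 (2->1 ok)
  t4 'y' -> {0,3}, take 0 (1->0 ok)
  t5 'x' -> {1,2}, take 2 (0->2 ok)
  t6 'y' -> {0,3}, take 3 (2->3 ok)
  t7 'x' -> {1,2}, take 2 (3->2 ok)
  t8 'y' -> {0,3}, take 0 (2->0 ok)
  t9 'y' -> {0,3}, take 0 (0->0 ok)
  t10 'y' -> {0,3}, take 3 (0->3 ok)
  t11 'x' -> {1,2}, take 1 (3->1 ok)
  t12 'y' -> {0,3}, take 0 (1->0 ok)
  t13 'x' -> {1,2}, take 2 (0->2 ok)
  t14 'x' -> {1,2}, take 1 (2->1 ok)
  t15 'x' -> {1,2}, take 1 (1->1 ok)
  t16 'y' -> {0,3}, take 0 (1->0 ok)
  t17 'y' -> {0,3}, take 0 (0->0 ok)
  t18 'x' -> {1,2}, take 2 (0->2 ok)
  t19 'y' -> {0,3}, take 0 (2->0 ok)
  t20 'y' -> {0,3}, take 3 (0->3 ok)
  t21 'y' -> {0,3}, take 0 (3->0 ok)
  t22 'y' -> {0,3}, take 0 (0->0 ok)
  t23 'x' -> {1,2}, take 2 (0->2 ok)
  t24 'y' -> {0,3}, take 3 (2->3 ok)
  t25 'x' -> {1,2}, take 2 (3->2 ok)
  t26 'y' -> {0,3}, take 3 (2->3 ok)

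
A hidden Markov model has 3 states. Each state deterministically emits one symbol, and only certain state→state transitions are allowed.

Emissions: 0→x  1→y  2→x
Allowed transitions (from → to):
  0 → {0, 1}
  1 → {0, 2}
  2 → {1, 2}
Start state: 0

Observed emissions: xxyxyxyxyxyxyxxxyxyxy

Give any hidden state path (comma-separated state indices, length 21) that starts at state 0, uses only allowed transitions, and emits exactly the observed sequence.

0,0,1,2,1,0,1,0,1,0,1,0,1,0,0,0,1,2,1,2,1

  pos 0: x in {0,2}, choose 0; start
  pos 1: x in {0,2}, choose 0; 0->0 ok
  pos 2: y in {1}, choose 1; 0->1 ok
  pos 3: x in {0,2}, choose 2; 1->2 ok
  pos 4: y in {1}, choose 1; 2->1 ok
  pos 5: x in {0,2}, choose 0; 1->0 ok
  pos 6: y in {1}, choose 1; 0->1 ok
  pos 7: x in {0,2}, choose 0; 1->0 ok
  pos 8: y in {1}, choose 1; 0->1 ok
  pos 9: x in {0,2}, choose 0; 1->0 ok
  pos 10: y in {1}, choose 1; 0->1 ok
  pos 11: x in {0,2}, choose 0; 1->0 ok
  pos 12: y in {1}, choose 1; 0->1 ok
  pos 13: x in {0,2}, choose 0; 1->0 ok
  pos 14: x in {0,2}, choose 0; 0->0 ok
  pos 15: x in {0,2}, choose 0; 0->0 ok
  pos 16: y in {1}, choose 1; 0->1 ok
  pos 17: x in {0,2}, choose 2; 1->2 ok
  pos 18: y in {1}, choose 1; 2->1 ok
  pos 19: x in {0,2}, choose 2; 1->2 ok
  pos 20: y in {1}, choose 1; 2->1 ok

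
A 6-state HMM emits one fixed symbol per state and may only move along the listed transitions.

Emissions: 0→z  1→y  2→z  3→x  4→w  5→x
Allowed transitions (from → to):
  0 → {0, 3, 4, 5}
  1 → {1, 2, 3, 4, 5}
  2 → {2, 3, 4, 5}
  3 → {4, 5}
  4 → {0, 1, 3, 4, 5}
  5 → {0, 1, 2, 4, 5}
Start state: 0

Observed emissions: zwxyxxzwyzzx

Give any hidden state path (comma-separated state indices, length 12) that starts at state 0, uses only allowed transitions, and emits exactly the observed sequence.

0,4,5,1,3,5,0,4,1,2,2,5

  pos 0: z in {0,2}, choose 0; start
  pos 1: w in {4}, choose 4; 0->4 ok
  pos 2: x in {3,5}, choose 5; 4->5 ok
  pos 3: y in {1}, choose 1; 5->1 ok
  pos 4: x in {3,5}, choose 3; 1->3 ok
  pos 5: x in {3,5}, choose 5; 3->5 ok
  pos 6: z in {0,2}, choose 0; 5->0 ok
  pos 7: w in {4}, choose 4; 0->4 ok
  pos 8: y in {1}, choose 1; 4->1 ok
  pos 9: z in {0,2}, choose 2; 1->2 ok
  pos 10: z in {0,2}, choose 2; 2->2 ok
  pos 11: x in {3,5}, choose 5; 2->5 ok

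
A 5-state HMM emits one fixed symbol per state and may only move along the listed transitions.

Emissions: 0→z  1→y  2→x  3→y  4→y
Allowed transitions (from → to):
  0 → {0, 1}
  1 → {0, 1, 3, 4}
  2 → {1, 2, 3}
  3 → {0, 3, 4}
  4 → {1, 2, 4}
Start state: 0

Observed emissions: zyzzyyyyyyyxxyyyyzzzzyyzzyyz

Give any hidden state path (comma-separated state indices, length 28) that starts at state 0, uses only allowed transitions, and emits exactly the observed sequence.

0,1,0,0,1,3,3,4,4,1,4,2,2,1,4,1,3,0,0,0,0,1,3,0,0,1,3,0

  [0] z  {0}  => 0  start
  [1] y  {1,3,4}  => 1  0->1 ok
  [2] z  {0}  => 0  1->0 ok
  [3] z  {0}  => 0  0->0 ok
  [4] y  {1,3,4}  => 1  0->1 ok
  [5] y  {1,3,4}  => 3  1->3 ok
  [6] y  {1,3,4}  => 3  3->3 ok
  [7] y  {1,3,4}  => 4  3->4 ok
  [8] y  {1,3,4}  => 4  4->4 ok
  [9] y  {1,3,4}  => 1  4->1 ok
  [10] y  {1,3,4}  => 4  1->4 ok
  [11] x  {2}  => 2  4->2 ok
  [12] x  {2}  => 2  2->2 ok
  [13] y  {1,3,4}  => 1  2->1 ok
  [14] y  {1,3,4}  => 4  1->4 ok
  [15] y  {1,3,4}  => 1  4->1 ok
  [16] y  {1,3,4}  => 3  1->3 ok
  [17] z  {0}  => 0  3->0 ok
  [18] z  {0}  => 0  0->0 ok
  [19] z  {0}  => 0  0->0 ok
  [20] z  {0}  => 0  0->0 ok
  [21] y  {1,3,4}  => 1  0->1 ok
  [22] y  {1,3,4}  => 3  1->3 ok
  [23] z  {0}  => 0  3->0 ok
  [24] z  {0}  => 0  0->0 ok
  [25] y  {1,3,4}  => 1  0->1 ok
  [26] y  {1,3,4}  => 3  1->3 ok
  [27] z  {0}  => 0  3->0 ok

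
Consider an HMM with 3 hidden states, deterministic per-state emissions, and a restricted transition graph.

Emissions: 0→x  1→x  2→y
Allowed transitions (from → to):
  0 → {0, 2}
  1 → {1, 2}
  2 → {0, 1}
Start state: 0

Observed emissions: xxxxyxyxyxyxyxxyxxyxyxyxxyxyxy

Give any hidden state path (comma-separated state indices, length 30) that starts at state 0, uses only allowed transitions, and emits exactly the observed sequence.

  0: obs=x cand={0,1} pick 0 [start]
  1: obs=x cand={0,1} pick 0 [0->0 ok]
  2: obs=x cand={0,1} pick 0 [0->0 ok]
  3: obs=x cand={0,1} pick 0 [0->0 ok]
  4: obs=y cand={2} pick 2 [0->2 ok]
  5: obs=x cand={0,1} pick 0 [2->0 ok]
  6: obs=y cand={2} pick 2 [0->2 ok]
  7: obs=x cand={0,1} pick 1 [2->1 ok]
  8: obs=y cand={2} pick 2 [1->2 ok]
  9: obs=x cand={0,1} pick 1 [2->1 ok]
  10: obs=y cand={2} pick 2 [1->2 ok]
  11: obs=x cand={0,1} pick 0 [2->0 ok]
  12: obs=y cand={2} pick 2 [0->2 ok]
  13: obs=x cand={0,1} pick 0 [2->0 ok]
  14: obs=x cand={0,1} pick 0 [0->0 ok]
  15: obs=y cand={2} pick 2 [0->2 ok]
  16: obs=x cand={0,1} pick 0 [2->0 ok]
  17: obs=x cand={0,1} pick 0 [0->0 ok]
  18: obs=y cand={2} pick 2 [0->2 ok]
  19: obs=x cand={0,1} pick 0 [2->0 ok]
  20: obs=y cand={2} pick 2 [0->2 ok]
  21: obs=x cand={0,1} pick 0 [2->0 ok]
  22: obs=y cand={2} pick 2 [0->2 ok]
  23: obs=x cand={0,1} pick 0 [2->0 ok]
  24: obs=x cand={0,1} pick 0 [0->0 ok]
  25: obs=y cand={2} pick 2 [0->2 ok]
  26: obs=x cand={0,1} pick 1 [2->1 ok]
  27: obs=y cand={2} pick 2 [1->2 ok]
  28: obs=x cand={0,1} pick 0 [2->0 ok]
  29: obs=y cand={2} pick 2 [0->2 ok]

0,0,0,0,2,0,2,1,2,1,2,0,2,0,0,2,0,0,2,0,2,0,2,0,0,2,1,2,0,2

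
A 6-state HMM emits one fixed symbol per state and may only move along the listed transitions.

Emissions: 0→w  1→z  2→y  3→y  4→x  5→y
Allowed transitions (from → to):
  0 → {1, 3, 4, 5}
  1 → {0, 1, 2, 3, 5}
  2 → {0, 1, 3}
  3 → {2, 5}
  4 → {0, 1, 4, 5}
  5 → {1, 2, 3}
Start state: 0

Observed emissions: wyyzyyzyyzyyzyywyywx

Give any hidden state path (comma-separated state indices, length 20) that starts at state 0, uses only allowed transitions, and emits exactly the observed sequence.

0,5,2,1,3,5,1,5,2,1,3,2,1,3,2,0,5,2,0,4

  0: obs=w cand={0} pick 0 [start]
  1: obs=y cand={2,3,5} pick 5 [0->5 ok]
  2: obs=y cand={2,3,5} pick 2 [5->2 ok]
  3: obs=z cand={1} pick 1 [2->1 ok]
  4: obs=y cand={2,3,5} pick 3 [1->3 ok]
  5: obs=y cand={2,3,5} pick 5 [3->5 ok]
  6: obs=z cand={1} pick 1 [5->1 ok]
  7: obs=y cand={2,3,5} pick 5 [1->5 ok]
  8: obs=y cand={2,3,5} pick 2 [5->2 ok]
  9: obs=z cand={1} pick 1 [2->1 ok]
  10: obs=y cand={2,3,5} pick 3 [1->3 ok]
  11: obs=y cand={2,3,5} pick 2 [3->2 ok]
  12: obs=z cand={1} pick 1 [2->1 ok]
  13: obs=y cand={2,3,5} pick 3 [1->3 ok]
  14: obs=y cand={2,3,5} pick 2 [3->2 ok]
  15: obs=w cand={0} pick 0 [2->0 ok]
  16: obs=y cand={2,3,5} pick 5 [0->5 ok]
  17: obs=y cand={2,3,5} pick 2 [5->2 ok]
  18: obs=w cand={0} pick 0 [2->0 ok]
  19: obs=x cand={4} pick 4 [0->4 ok]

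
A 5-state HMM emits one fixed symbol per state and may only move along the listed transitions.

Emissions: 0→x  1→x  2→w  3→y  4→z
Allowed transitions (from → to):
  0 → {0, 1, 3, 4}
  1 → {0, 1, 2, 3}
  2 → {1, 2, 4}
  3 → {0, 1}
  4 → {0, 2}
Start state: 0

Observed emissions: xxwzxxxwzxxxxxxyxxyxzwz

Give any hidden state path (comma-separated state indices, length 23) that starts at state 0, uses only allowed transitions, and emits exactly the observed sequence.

0,1,2,4,0,1,1,2,4,0,0,1,0,0,1,3,1,1,3,0,4,2,4

  0: obs=x cand={0,1} pick 0 [start]
  1: obs=x cand={0,1} pick 1 [0->1 ok]
  2: obs=w cand={2} pick 2 [1->2 ok]
  3: obs=z cand={4} pick 4 [2->4 ok]
  4: obs=x cand={0,1} pick 0 [4->0 ok]
  5: obs=x cand={0,1} pick 1 [0->1 ok]
  6: obs=x cand={0,1} pick 1 [1->1 ok]
  7: obs=w cand={2} pick 2 [1->2 ok]
  8: obs=z cand={4} pick 4 [2->4 ok]
  9: obs=x cand={0,1} pick 0 [4->0 ok]
  10: obs=x cand={0,1} pick 0 [0->0 ok]
  11: obs=x cand={0,1} pick 1 [0->1 ok]
  12: obs=x cand={0,1} pick 0 [1->0 ok]
  13: obs=x cand={0,1} pick 0 [0->0 ok]
  14: obs=x cand={0,1} pick 1 [0->1 ok]
  15: obs=y cand={3} pick 3 [1->3 ok]
  16: obs=x cand={0,1} pick 1 [3->1 ok]
  17: obs=x cand={0,1} pick 1 [1->1 ok]
  18: obs=y cand={3} pick 3 [1->3 ok]
  19: obs=x cand={0,1} pick 0 [3->0 ok]
  20: obs=z cand={4} pick 4 [0->4 ok]
  21: obs=w cand={2} pick 2 [4->2 ok]
  22: obs=z cand={4} pick 4 [2->4 ok]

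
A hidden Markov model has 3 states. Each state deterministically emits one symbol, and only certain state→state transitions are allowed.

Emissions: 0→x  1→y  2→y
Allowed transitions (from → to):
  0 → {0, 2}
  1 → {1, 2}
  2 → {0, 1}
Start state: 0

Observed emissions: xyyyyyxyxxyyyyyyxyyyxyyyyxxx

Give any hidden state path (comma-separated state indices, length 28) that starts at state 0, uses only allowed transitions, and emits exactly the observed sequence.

  0: obs=x cand={0} pick 0 [start]
  1: obs=y cand={1,2} pick 2 [0->2 ok]
  2: obs=y cand={1,2} pick 1 [2->1 ok]
  3: obs=y cand={1,2} pick 1 [1->1 ok]
  4: obs=y cand={1,2} pick 1 [1->1 ok]
  5: obs=y cand={1,2} pick 2 [1->2 ok]
  6: obs=x cand={0} pick 0 [2->0 ok]
  7: obs=y cand={1,2} pick 2 [0->2 ok]
  8: obs=x cand={0} pick 0 [2->0 ok]
  9: obs=x cand={0} pick 0 [0->0 ok]
  10: obs=y cand={1,2} pick 2 [0->2 ok]
  11: obs=y cand={1,2} pick 1 [2->1 ok]
  12: obs=y cand={1,2} pick 2 [1->2 ok]
  13: obs=y cand={1,2} pick 1 [2->1 ok]
  14: obs=y cand={1,2} pick 1 [1->1 ok]
  15: obs=y cand={1,2} pick 2 [1->2 ok]
  16: obs=x cand={0} pick 0 [2->0 ok]
  17: obs=y cand={1,2} pick 2 [0->2 ok]
  18: obs=y cand={1,2} pick 1 [2->1 ok]
  19: obs=y cand={1,2} pick 2 [1->2 ok]
  20: obs=x cand={0} pick 0 [2->0 ok]
  21: obs=y cand={1,2} pick 2 [0->2 ok]
  22: obs=y cand={1,2} pick 1 [2->1 ok]
  23: obs=y cand={1,2} pick 1 [1->1 ok]
  24: obs=y cand={1,2} pick 2 [1->2 ok]
  25: obs=x cand={0} pick 0 [2->0 ok]
  26: obs=x cand={0} pick 0 [0->0 ok]
  27: obs=x cand={0} pick 0 [0->0 ok]

0,2,1,1,1,2,0,2,0,0,2,1,2,1,1,2,0,2,1,2,0,2,1,1,2,0,0,0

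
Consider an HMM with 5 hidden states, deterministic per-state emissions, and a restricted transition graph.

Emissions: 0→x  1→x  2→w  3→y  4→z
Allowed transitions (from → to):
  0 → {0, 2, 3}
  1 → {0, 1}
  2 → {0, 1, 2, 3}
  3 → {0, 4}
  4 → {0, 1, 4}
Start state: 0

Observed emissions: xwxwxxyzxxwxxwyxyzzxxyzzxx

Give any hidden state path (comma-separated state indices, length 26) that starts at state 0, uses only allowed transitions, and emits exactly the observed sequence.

  pos 0: x in {0,1}, choose 0; start
  pos 1: w in {2}, choose 2; 0->2 ok
  pos 2: x in {0,1}, choose 0; 2->0 ok
  pos 3: w in {2}, choose 2; 0->2 ok
  pos 4: x in {0,1}, choose 1; 2->1 ok
  pos 5: x in {0,1}, choose 0; 1->0 ok
  pos 6: y in {3}, choose 3; 0->3 ok
  pos 7: z in {4}, choose 4; 3->4 ok
  pos 8: x in {0,1}, choose 1; 4->1 ok
  pos 9: x in {0,1}, choose 0; 1->0 ok
  pos 10: w in {2}, choose 2; 0->2 ok
  pos 11: x in {0,1}, choose 0; 2->0 ok
  pos 12: x in {0,1}, choose 0; 0->0 ok
  pos 13: w in {2}, choose 2; 0->2 ok
  pos 14: y in {3}, choose 3; 2->3 ok
  pos 15: x in {0,1}, choose 0; 3->0 ok
  pos 16: y in {3}, choose 3; 0->3 ok
  pos 17: z in {4}, choose 4; 3->4 ok
  pos 18: z in {4}, choose 4; 4->4 ok
  pos 19: x in {0,1}, choose 0; 4->0 ok
  pos 20: x in {0,1}, choose 0; 0->0 ok
  pos 21: y in {3}, choose 3; 0->3 ok
  pos 22: z in {4}, choose 4; 3->4 ok
  pos 23: z in {4}, choose 4; 4->4 ok
  pos 24: x in {0,1}, choose 1; 4->1 ok
  pos 25: x in {0,1}, choose 0; 1->0 ok

0,2,0,2,1,0,3,4,1,0,2,0,0,2,3,0,3,4,4,0,0,3,4,4,1,0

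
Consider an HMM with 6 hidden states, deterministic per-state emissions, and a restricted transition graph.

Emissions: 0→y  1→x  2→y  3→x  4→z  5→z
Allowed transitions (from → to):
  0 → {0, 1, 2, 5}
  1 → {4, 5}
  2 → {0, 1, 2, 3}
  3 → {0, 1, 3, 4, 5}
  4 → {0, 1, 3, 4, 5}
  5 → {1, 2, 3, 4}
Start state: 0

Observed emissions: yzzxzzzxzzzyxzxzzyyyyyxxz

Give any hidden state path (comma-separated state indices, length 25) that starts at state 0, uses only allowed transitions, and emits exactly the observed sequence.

  pos 0: y in {0,2}, choose 0; start
  pos 1: z in {4,5}, choose 5; 0->5 ok
  pos 2: z in {4,5}, choose 4; 5->4 ok
  pos 3: x in {1,3}, choose 1; 4->1 ok
  pos 4: z in {4,5}, choose 5; 1->5 ok
  pos 5: z in {4,5}, choose 4; 5->4 ok
  pos 6: z in {4,5}, choose 5; 4->5 ok
  pos 7: x in {1,3}, choose 1; 5->1 ok
  pos 8: z in {4,5}, choose 4; 1->4 ok
  pos 9: z in {4,5}, choose 4; 4->4 ok
  pos 10: z in {4,5}, choose 4; 4->4 ok
  pos 11: y in {0,2}, choose 0; 4->0 ok
  pos 12: x in {1,3}, choose 1; 0->1 ok
  pos 13: z in {4,5}, choose 4; 1->4 ok
  pos 14: x in {1,3}, choose 1; 4->1 ok
  pos 15: z in {4,5}, choose 4; 1->4 ok
  pos 16: z in {4,5}, choose 4; 4->4 ok
  pos 17: y in {0,2}, choose 0; 4->0 ok
  pos 18: y in {0,2}, choose 2; 0->2 ok
  pos 19: y in {0,2}, choose 2; 2->2 ok
  pos 20: y in {0,2}, choose 2; 2->2 ok
  pos 21: y in {0,2}, choose 2; 2->2 ok
  pos 22: x in {1,3}, choose 3; 2->3 ok
  pos 23: x in {1,3}, choose 3; 3->3 ok
  pos 24: z in {4,5}, choose 5; 3->5 ok

0,5,4,1,5,4,5,1,4,4,4,0,1,4,1,4,4,0,2,2,2,2,3,3,5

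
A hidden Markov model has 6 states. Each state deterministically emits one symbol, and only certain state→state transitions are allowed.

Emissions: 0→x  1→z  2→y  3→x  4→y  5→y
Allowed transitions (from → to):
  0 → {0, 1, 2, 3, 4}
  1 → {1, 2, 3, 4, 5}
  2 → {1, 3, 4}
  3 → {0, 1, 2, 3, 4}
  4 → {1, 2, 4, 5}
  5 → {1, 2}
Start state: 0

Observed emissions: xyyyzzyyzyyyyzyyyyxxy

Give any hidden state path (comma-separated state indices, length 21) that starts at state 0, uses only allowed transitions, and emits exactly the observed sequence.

0,2,4,5,1,1,5,2,1,4,4,5,2,1,5,2,4,2,3,3,2

  [0] x  {0,3}  => 0  start
  [1] y  {2,4,5}  => 2  0->2 ok
  [2] y  {2,4,5}  => 4  2->4 ok
  [3] y  {2,4,5}  => 5  4->5 ok
  [4] z  {1}  => 1  5->1 ok
  [5] z  {1}  => 1  1->1 ok
  [6] y  {2,4,5}  => 5  1->5 ok
  [7] y  {2,4,5}  => 2  5->2 ok
  [8] z  {1}  => 1  2->1 ok
  [9] y  {2,4,5}  => 4  1->4 ok
  [10] y  {2,4,5}  => 4  4->4 ok
  [11] y  {2,4,5}  => 5  4->5 ok
  [12] y  {2,4,5}  => 2  5->2 ok
  [13] z  {1}  => 1  2->1 ok
  [14] y  {2,4,5}  => 5  1->5 ok
  [15] y  {2,4,5}  => 2  5->2 ok
  [16] y  {2,4,5}  => 4  2->4 ok
  [17] y  {2,4,5}  => 2  4->2 ok
  [18] x  {0,3}  => 3  2->3 ok
  [19] x  {0,3}  => 3  3->3 ok
  [20] y  {2,4,5}  => 2  3->2 ok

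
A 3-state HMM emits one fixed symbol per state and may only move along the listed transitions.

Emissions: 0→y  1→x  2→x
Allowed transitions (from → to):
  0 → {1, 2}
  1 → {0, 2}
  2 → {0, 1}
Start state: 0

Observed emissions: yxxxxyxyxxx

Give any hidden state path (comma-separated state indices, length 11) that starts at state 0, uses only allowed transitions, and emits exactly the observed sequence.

  pos 0: y in {0}, choose 0; start
  pos 1: x in {1,2}, choose 2; 0->2 ok
  pos 2: x in {1,2}, choose 1; 2->1 ok
  pos 3: x in {1,2}, choose 2; 1->2 ok
  pos 4: x in {1,2}, choose 1; 2->1 ok
  pos 5: y in {0}, choose 0; 1->0 ok
  pos 6: x in {1,2}, choose 1; 0->1 ok
  pos 7: y in {0}, choose 0; 1->0 ok
  pos 8: x in {1,2}, choose 2; 0->2 ok
  pos 9: x in {1,2}, choose 1; 2->1 ok
  pos 10: x in {1,2}, choose 2; 1->2 ok

0,2,1,2,1,0,1,0,2,1,2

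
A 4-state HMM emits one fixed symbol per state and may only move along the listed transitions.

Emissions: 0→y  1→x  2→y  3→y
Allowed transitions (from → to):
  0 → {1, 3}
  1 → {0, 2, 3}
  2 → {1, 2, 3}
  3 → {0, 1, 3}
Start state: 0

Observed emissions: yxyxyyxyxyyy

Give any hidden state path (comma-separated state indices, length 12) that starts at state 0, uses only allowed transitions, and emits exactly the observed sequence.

0,1,3,1,0,3,1,0,1,3,0,3

  pos 0: y in {0,2,3}, choose 0; start
  pos 1: x in {1}, choose 1; 0->1 ok
  pos 2: y in {0,2,3}, choose 3; 1->3 ok
  pos 3: x in {1}, choose 1; 3->1 ok
  pos 4: y in {0,2,3}, choose 0; 1->0 ok
  pos 5: y in {0,2,3}, choose 3; 0->3 ok
  pos 6: x in {1}, choose 1; 3->1 ok
  pos 7: y in {0,2,3}, choose 0; 1->0 ok
  pos 8: x in {1}, choose 1; 0->1 ok
  pos 9: y in {0,2,3}, choose 3; 1->3 ok
  pos 10: y in {0,2,3}, choose 0; 3->0 ok
  pos 11: y in {0,2,3}, choose 3; 0->3 ok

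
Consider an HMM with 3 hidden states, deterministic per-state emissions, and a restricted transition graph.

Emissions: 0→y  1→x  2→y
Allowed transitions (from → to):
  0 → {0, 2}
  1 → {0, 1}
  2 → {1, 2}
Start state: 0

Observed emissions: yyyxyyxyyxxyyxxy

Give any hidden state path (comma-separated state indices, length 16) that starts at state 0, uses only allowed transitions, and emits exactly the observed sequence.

  0: obs=y cand={0,2} pick 0 [start]
  1: obs=y cand={0,2} pick 0 [0->0 ok]
  2: obs=y cand={0,2} pick 2 [0->2 ok]
  3: obs=x cand={1} pick 1 [2->1 ok]
  4: obs=y cand={0,2} pick 0 [1->0 ok]
  5: obs=y cand={0,2} pick 2 [0->2 ok]
  6: obs=x cand={1} pick 1 [2->1 ok]
  7: obs=y cand={0,2} pick 0 [1->0 ok]
  8: obs=y cand={0,2} pick 2 [0->2 ok]
  9: obs=x cand={1} pick 1 [2->1 ok]
  10: obs=x cand={1} pick 1 [1->1 ok]
  11: obs=y cand={0,2} pick 0 [1->0 ok]
  12: obs=y cand={0,2} pick 2 [0->2 ok]
  13: obs=x cand={1} pick 1 [2->1 ok]
  14: obs=x cand={1} pick 1 [1->1 ok]
  15: obs=y cand={0,2} pick 0 [1->0 ok]

0,0,2,1,0,2,1,0,2,1,1,0,2,1,1,0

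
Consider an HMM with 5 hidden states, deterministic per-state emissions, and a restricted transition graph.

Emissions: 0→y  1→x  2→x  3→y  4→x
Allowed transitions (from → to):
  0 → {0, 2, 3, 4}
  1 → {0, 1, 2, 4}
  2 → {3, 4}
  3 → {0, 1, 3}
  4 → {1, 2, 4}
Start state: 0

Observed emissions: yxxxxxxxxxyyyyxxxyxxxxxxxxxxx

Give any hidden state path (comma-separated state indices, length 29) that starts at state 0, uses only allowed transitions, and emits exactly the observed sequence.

  pos 0: y in {0,3}, choose 0; start
  pos 1: x in {1,2,4}, choose 4; 0->4 ok
  pos 2: x in {1,2,4}, choose 4; 4->4 ok
  pos 3: x in {1,2,4}, choose 2; 4->2 ok
  pos 4: x in {1,2,4}, choose 4; 2->4 ok
  pos 5: x in {1,2,4}, choose 4; 4->4 ok
  pos 6: x in {1,2,4}, choose 4; 4->4 ok
  pos 7: x in {1,2,4}, choose 1; 4->1 ok
  pos 8: x in {1,2,4}, choose 1; 1->1 ok
  pos 9: x in {1,2,4}, choose 2; 1->2 ok
  pos 10: y in {0,3}, choose 3; 2->3 ok
  pos 11: y in {0,3}, choose 3; 3->3 ok
  pos 12: y in {0,3}, choose 3; 3->3 ok
  pos 13: y in {0,3}, choose 0; 3->0 ok
  pos 14: x in {1,2,4}, choose 2; 0->2 ok
  pos 15: x in {1,2,4}, choose 4; 2->4 ok
  pos 16: x in {1,2,4}, choose 2; 4->2 ok
  pos 17: y in {0,3}, choose 3; 2->3 ok
  pos 18: x in {1,2,4}, choose 1; 3->1 ok
  pos 19: x in {1,2,4}, choose 1; 1->1 ok
  pos 20: x in {1,2,4}, choose 1; 1->1 ok
  pos 21: x in {1,2,4}, choose 1; 1->1 ok
  pos 22: x in {1,2,4}, choose 2; 1->2 ok
  pos 23: x in {1,2,4}, choose 4; 2->4 ok
  pos 24: x in {1,2,4}, choose 1; 4->1 ok
  pos 25: x in {1,2,4}, choose 4; 1->4 ok
  pos 26: x in {1,2,4}, choose 2; 4->2 ok
  pos 27: x in {1,2,4}, choose 4; 2->4 ok
  pos 28: x in {1,2,4}, choose 4; 4->4 ok

0,4,4,2,4,4,4,1,1,2,3,3,3,0,2,4,2,3,1,1,1,1,2,4,1,4,2,4,4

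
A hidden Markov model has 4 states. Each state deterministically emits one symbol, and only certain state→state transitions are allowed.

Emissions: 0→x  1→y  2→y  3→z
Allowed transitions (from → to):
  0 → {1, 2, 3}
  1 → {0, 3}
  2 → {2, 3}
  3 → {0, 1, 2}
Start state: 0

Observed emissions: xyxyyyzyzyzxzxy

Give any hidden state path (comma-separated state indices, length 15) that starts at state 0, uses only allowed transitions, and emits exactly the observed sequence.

  t0 'x' -> {0}, take 0 (start)
  t1 'y' -> {1,2}, take 1 (0->1 ok)
  t2 'x' -> {0}, take 0 (1->0 ok)
  t3 'y' -> {1,2}, take 2 (0->2 ok)
  t4 'y' -> {1,2}, take 2 (2->2 ok)
  t5 'y' -> {1,2}, take 2 (2->2 ok)
  t6 'z' -> {3}, take 3 (2->3 ok)
  t7 'y' -> {1,2}, take 2 (3->2 ok)
  t8 'z' -> {3}, take 3 (2->3 ok)
  t9 'y' -> {1,2}, take 1 (3->1 ok)
  t10 'z' -> {3}, take 3 (1->3 ok)
  t11 'x' -> {0}, take 0 (3->0 ok)
  t12 'z' -> {3}, take 3 (0->3 ok)
  t13 'x' -> {0}, take 0 (3->0 ok)
  t14 'y' -> {1,2}, take 1 (0->1 ok)

0,1,0,2,2,2,3,2,3,1,3,0,3,0,1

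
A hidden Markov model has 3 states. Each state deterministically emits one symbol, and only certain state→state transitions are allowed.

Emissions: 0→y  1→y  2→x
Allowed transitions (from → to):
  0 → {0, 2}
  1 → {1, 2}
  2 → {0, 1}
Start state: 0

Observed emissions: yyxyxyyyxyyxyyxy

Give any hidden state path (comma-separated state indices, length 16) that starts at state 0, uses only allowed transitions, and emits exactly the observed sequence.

  0: obs=y cand={0,1} pick 0 [start]
  1: obs=y cand={0,1} pick 0 [0->0 ok]
  2: obs=x cand={2} pick 2 [0->2 ok]
  3: obs=y cand={0,1} pick 0 [2->0 ok]
  4: obs=x cand={2} pick 2 [0->2 ok]
  5: obs=y cand={0,1} pick 1 [2->1 ok]
  6: obs=y cand={0,1} pick 1 [1->1 ok]
  7: obs=y cand={0,1} pick 1 [1->1 ok]
  8: obs=x cand={2} pick 2 [1->2 ok]
  9: obs=y cand={0,1} pick 1 [2->1 ok]
  10: obs=y cand={0,1} pick 1 [1->1 ok]
  11: obs=x cand={2} pick 2 [1->2 ok]
  12: obs=y cand={0,1} pick 0 [2->0 ok]
  13: obs=y cand={0,1} pick 0 [0->0 ok]
  14: obs=x cand={2} pick 2 [0->2 ok]
  15: obs=y cand={0,1} pick 0 [2->0 ok]

0,0,2,0,2,1,1,1,2,1,1,2,0,0,2,0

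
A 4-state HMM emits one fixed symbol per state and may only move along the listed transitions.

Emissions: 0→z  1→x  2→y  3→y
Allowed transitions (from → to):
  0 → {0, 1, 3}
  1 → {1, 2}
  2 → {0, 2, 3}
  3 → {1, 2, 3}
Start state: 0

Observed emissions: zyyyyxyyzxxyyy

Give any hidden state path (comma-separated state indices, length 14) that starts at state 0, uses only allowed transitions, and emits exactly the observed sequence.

  t0 'z' -> {0}, take 0 (start)
  t1 'y' -> {2,3}, take 3 (0->3 ok)
  t2 'y' -> {2,3}, take 3 (3->3 ok)
  t3 'y' -> {2,3}, take 2 (3->2 ok)
  t4 'y' -> {2,3}, take 3 (2->3 ok)
  t5 'x' -> {1}, take 1 (3->1 ok)
  t6 'y' -> {2,3}, take 2 (1->2 ok)
  t7 'y' -> {2,3}, take 2 (2->2 ok)
  t8 'z' -> {0}, take 0 (2->0 ok)
  t9 'x' -> {1}, take 1 (0->1 ok)
  t10 'x' -> {1}, take 1 (1->1 ok)
  t11 'y' -> {2,3}, take 2 (1->2 ok)
  t12 'y' -> {2,3}, take 3 (2->3 ok)
  t13 'y' -> {2,3}, take 2 (3->2 ok)

0,3,3,2,3,1,2,2,0,1,1,2,3,2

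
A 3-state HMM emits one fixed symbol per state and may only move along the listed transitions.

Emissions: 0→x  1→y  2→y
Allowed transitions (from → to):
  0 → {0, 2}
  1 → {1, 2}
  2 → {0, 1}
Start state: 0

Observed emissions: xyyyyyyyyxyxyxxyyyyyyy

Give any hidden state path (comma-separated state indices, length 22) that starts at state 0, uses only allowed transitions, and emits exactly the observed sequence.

  pos 0: x in {0}, choose 0; start
  pos 1: y in {1,2}, choose 2; 0->2 ok
  pos 2: y in {1,2}, choose 1; 2->1 ok
  pos 3: y in {1,2}, choose 1; 1->1 ok
  pos 4: y in {1,2}, choose 1; 1->1 ok
  pos 5: y in {1,2}, choose 2; 1->2 ok
  pos 6: y in {1,2}, choose 1; 2->1 ok
  pos 7: y in {1,2}, choose 1; 1->1 ok
  pos 8: y in {1,2}, choose 2; 1->2 ok
  pos 9: x in {0}, choose 0; 2->0 ok
  pos 10: y in {1,2}, choose 2; 0->2 ok
  pos 11: x in {0}, choose 0; 2->0 ok
  pos 12: y in {1,2}, choose 2; 0->2 ok
  pos 13: x in {0}, choose 0; 2->0 ok
  pos 14: x in {0}, choose 0; 0->0 ok
  pos 15: y in {1,2}, choose 2; 0->2 ok
  pos 16: y in {1,2}, choose 1; 2->1 ok
  pos 17: y in {1,2}, choose 1; 1->1 ok
  pos 18: y in {1,2}, choose 2; 1->2 ok
  pos 19: y in {1,2}, choose 1; 2->1 ok
  pos 20: y in {1,2}, choose 1; 1->1 ok
  pos 21: y in {1,2}, choose 2; 1->2 ok

0,2,1,1,1,2,1,1,2,0,2,0,2,0,0,2,1,1,2,1,1,2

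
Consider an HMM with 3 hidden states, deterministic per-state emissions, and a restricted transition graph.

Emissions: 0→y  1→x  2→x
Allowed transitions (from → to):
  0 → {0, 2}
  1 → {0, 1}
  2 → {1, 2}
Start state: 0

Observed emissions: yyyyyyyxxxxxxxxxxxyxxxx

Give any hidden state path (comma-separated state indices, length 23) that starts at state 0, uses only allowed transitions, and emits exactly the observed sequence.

0,0,0,0,0,0,0,2,2,2,2,1,1,1,1,1,1,1,0,2,2,2,2

  t0 'y' -> {0}, take 0 (start)
  t1 'y' -> {0}, take 0 (0->0 ok)
  t2 'y' -> {0}, take 0 (0->0 ok)
  t3 'y' -> {0}, take 0 (0->0 ok)
  t4 'y' -> {0}, take 0 (0->0 ok)
  t5 'y' -> {0}, take 0 (0->0 ok)
  t6 'y' -> {0}, take 0 (0->0 ok)
  t7 'x' -> {1,2}, take 2 (0->2 ok)
  t8 'x' -> {1,2}, take 2 (2->2 ok)
  t9 'x' -> {1,2}, take 2 (2->2 ok)
  t10 'x' -> {1,2}, take 2 (2->2 ok)
  t11 'x' -> {1,2}, take 1 (2->1 ok)
  t12 'x' -> {1,2}, take 1 (1->1 ok)
  t13 'x' -> {1,2}, take 1 (1->1 ok)
  t14 'x' -> {1,2}, take 1 (1->1 ok)
  t15 'x' -> {1,2}, take 1 (1->1 ok)
  t16 'x' -> {1,2}, take 1 (1->1 ok)
  t17 'x' -> {1,2}, take 1 (1->1 ok)
  t18 'y' -> {0}, take 0 (1->0 ok)
  t19 'x' -> {1,2}, take 2 (0->2 ok)
  t20 'x' -> {1,2}, take 2 (2->2 ok)
  t21 'x' -> {1,2}, take 2 (2->2 ok)
  t22 'x' -> {1,2}, take 2 (2->2 ok)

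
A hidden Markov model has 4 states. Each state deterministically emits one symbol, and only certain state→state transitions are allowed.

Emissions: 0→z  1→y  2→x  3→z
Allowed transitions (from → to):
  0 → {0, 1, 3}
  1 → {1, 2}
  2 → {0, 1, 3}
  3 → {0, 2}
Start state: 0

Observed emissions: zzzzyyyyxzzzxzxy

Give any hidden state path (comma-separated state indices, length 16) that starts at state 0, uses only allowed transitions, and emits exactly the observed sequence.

0,0,3,0,1,1,1,1,2,3,0,3,2,3,2,1

  [0] z  {0,3}  => 0  start
  [1] z  {0,3}  => 0  0->0 ok
  [2] z  {0,3}  => 3  0->3 ok
  [3] z  {0,3}  => 0  3->0 ok
  [4] y  {1}  => 1  0->1 ok
  [5] y  {1}  => 1  1->1 ok
  [6] y  {1}  => 1  1->1 ok
  [7] y  {1}  => 1  1->1 ok
  [8] x  {2}  => 2  1->2 ok
  [9] z  {0,3}  => 3  2->3 ok
  [10] z  {0,3}  => 0  3->0 ok
  [11] z  {0,3}  => 3  0->3 ok
  [12] x  {2}  => 2  3->2 ok
  [13] z  {0,3}  => 3  2->3 ok
  [14] x  {2}  => 2  3->2 ok
  [15] y  {1}  => 1  2->1 ok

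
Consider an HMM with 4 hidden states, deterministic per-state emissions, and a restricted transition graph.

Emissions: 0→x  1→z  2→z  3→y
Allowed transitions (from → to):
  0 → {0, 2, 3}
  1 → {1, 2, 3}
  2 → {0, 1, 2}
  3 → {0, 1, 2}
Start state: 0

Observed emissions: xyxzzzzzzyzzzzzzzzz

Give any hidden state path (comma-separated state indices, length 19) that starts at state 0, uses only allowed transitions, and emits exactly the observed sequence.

0,3,0,2,1,1,1,1,1,3,1,2,1,2,2,1,2,2,2

  pos 0: x in {0}, choose 0; start
  pos 1: y in {3}, choose 3; 0->3 ok
  pos 2: x in {0}, choose 0; 3->0 ok
  pos 3: z in {1,2}, choose 2; 0->2 ok
  pos 4: z in {1,2}, choose 1; 2->1 ok
  pos 5: z in {1,2}, choose 1; 1->1 ok
  pos 6: z in {1,2}, choose 1; 1->1 ok
  pos 7: z in {1,2}, choose 1; 1->1 ok
  pos 8: z in {1,2}, choose 1; 1->1 ok
  pos 9: y in {3}, choose 3; 1->3 ok
  pos 10: z in {1,2}, choose 1; 3->1 ok
  pos 11: z in {1,2}, choose 2; 1->2 ok
  pos 12: z in {1,2}, choose 1; 2->1 ok
  pos 13: z in {1,2}, choose 2; 1->2 ok
  pos 14: z in {1,2}, choose 2; 2->2 ok
  pos 15: z in {1,2}, choose 1; 2->1 ok
  pos 16: z in {1,2}, choose 2; 1->2 ok
  pos 17: z in {1,2}, choose 2; 2->2 ok
  pos 18: z in {1,2}, choose 2; 2->2 ok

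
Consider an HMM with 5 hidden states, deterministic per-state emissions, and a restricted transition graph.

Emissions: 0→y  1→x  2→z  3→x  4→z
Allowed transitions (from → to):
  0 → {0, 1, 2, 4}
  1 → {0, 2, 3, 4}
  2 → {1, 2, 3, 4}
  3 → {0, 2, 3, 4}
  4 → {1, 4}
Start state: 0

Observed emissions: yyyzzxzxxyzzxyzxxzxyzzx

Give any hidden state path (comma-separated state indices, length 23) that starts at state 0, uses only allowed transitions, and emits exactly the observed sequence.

  0: obs=y cand={0} pick 0 [start]
  1: obs=y cand={0} pick 0 [0->0 ok]
  2: obs=y cand={0} pick 0 [0->0 ok]
  3: obs=z cand={2,4} pick 2 [0->2 ok]
  4: obs=z cand={2,4} pick 2 [2->2 ok]
  5: obs=x cand={1,3} pick 1 [2->1 ok]
  6: obs=z cand={2,4} pick 4 [1->4 ok]
  7: obs=x cand={1,3} pick 1 [4->1 ok]
  8: obs=x cand={1,3} pick 3 [1->3 ok]
  9: obs=y cand={0} pick 0 [3->0 ok]
  10: obs=z cand={2,4} pick 2 [0->2 ok]
  11: obs=z cand={2,4} pick 2 [2->2 ok]
  12: obs=x cand={1,3} pick 1 [2->1 ok]
  13: obs=y cand={0} pick 0 [1->0 ok]
  14: obs=z cand={2,4} pick 4 [0->4 ok]
  15: obs=x cand={1,3} pick 1 [4->1 ok]
  16: obs=x cand={1,3} pick 3 [1->3 ok]
  17: obs=z cand={2,4} pick 4 [3->4 ok]
  18: obs=x cand={1,3} pick 1 [4->1 ok]
  19: obs=y cand={0} pick 0 [1->0 ok]
  20: obs=z cand={2,4} pick 2 [0->2 ok]
  21: obs=z cand={2,4} pick 2 [2->2 ok]
  22: obs=x cand={1,3} pick 1 [2->1 ok]

0,0,0,2,2,1,4,1,3,0,2,2,1,0,4,1,3,4,1,0,2,2,1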